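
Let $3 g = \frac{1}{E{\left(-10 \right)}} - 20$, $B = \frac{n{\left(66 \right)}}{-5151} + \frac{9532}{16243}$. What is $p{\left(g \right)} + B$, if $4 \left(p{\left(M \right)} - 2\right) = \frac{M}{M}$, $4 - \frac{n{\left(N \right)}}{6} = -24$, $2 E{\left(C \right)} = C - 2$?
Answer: $\frac{312830423}{111556924} \approx 2.8042$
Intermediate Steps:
$E{\left(C \right)} = -1 + \frac{C}{2}$ ($E{\left(C \right)} = \frac{C - 2}{2} = \frac{-2 + C}{2} = -1 + \frac{C}{2}$)
$n{\left(N \right)} = 168$ ($n{\left(N \right)} = 24 - -144 = 24 + 144 = 168$)
$B = \frac{15456836}{27889231}$ ($B = \frac{168}{-5151} + \frac{9532}{16243} = 168 \left(- \frac{1}{5151}\right) + 9532 \cdot \frac{1}{16243} = - \frac{56}{1717} + \frac{9532}{16243} = \frac{15456836}{27889231} \approx 0.55422$)
$g = - \frac{121}{18}$ ($g = \frac{\frac{1}{-1 + \frac{1}{2} \left(-10\right)} - 20}{3} = \frac{\frac{1}{-1 - 5} - 20}{3} = \frac{\frac{1}{-6} - 20}{3} = \frac{- \frac{1}{6} - 20}{3} = \frac{1}{3} \left(- \frac{121}{6}\right) = - \frac{121}{18} \approx -6.7222$)
$p{\left(M \right)} = \frac{9}{4}$ ($p{\left(M \right)} = 2 + \frac{M \frac{1}{M}}{4} = 2 + \frac{1}{4} \cdot 1 = 2 + \frac{1}{4} = \frac{9}{4}$)
$p{\left(g \right)} + B = \frac{9}{4} + \frac{15456836}{27889231} = \frac{312830423}{111556924}$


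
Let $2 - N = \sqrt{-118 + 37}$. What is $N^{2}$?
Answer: $\left(2 - 9 i\right)^{2} \approx -77.0 - 36.0 i$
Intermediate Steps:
$N = 2 - 9 i$ ($N = 2 - \sqrt{-118 + 37} = 2 - \sqrt{-81} = 2 - 9 i \approx 2.0 - 9.0 i$)
$N^{2} = \left(2 - 9 i\right)^{2}$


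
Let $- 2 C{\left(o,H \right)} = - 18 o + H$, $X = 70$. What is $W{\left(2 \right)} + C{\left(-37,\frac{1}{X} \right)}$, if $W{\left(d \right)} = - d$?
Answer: $- \frac{46901}{140} \approx -335.01$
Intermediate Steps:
$C{\left(o,H \right)} = 9 o - \frac{H}{2}$ ($C{\left(o,H \right)} = - \frac{- 18 o + H}{2} = - \frac{H - 18 o}{2} = 9 o - \frac{H}{2}$)
$W{\left(2 \right)} + C{\left(-37,\frac{1}{X} \right)} = \left(-1\right) 2 - \left(333 + \frac{1}{2 \cdot 70}\right) = -2 - \frac{46621}{140} = - \frac{46901}{140}$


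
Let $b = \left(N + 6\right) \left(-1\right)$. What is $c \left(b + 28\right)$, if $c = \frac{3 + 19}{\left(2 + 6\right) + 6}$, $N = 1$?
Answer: $33$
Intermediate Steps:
$c = \frac{11}{7}$ ($c = \frac{22}{8 + 6} = \frac{22}{14} = 22 \cdot \frac{1}{14} = \frac{11}{7} \approx 1.5714$)
$b = -7$ ($b = \left(1 + 6\right) \left(-1\right) = 7 \left(-1\right) = -7$)
$c \left(b + 28\right) = \frac{11 \left(-7 + 28\right)}{7} = \frac{11}{7} \cdot 21 = 33$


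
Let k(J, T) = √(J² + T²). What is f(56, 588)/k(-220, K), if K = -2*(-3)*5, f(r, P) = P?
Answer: 294*√493/2465 ≈ 2.6482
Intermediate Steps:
K = 30 (K = 6*5 = 30)
f(56, 588)/k(-220, K) = 588/(√((-220)² + 30²)) = 588/(√(48400 + 900)) = 588/(√49300) = 588/((10*√493)) = 588*(√493/4930) = 294*√493/2465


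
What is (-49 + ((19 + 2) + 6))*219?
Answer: -4818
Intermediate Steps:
(-49 + ((19 + 2) + 6))*219 = (-49 + (21 + 6))*219 = (-49 + 27)*219 = -22*219 = -4818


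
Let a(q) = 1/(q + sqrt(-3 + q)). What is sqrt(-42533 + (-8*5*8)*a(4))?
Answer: 3*I*sqrt(4733) ≈ 206.39*I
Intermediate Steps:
sqrt(-42533 + (-8*5*8)*a(4)) = sqrt(-42533 + (-8*5*8)/(4 + sqrt(-3 + 4))) = sqrt(-42533 + (-40*8)/(4 + sqrt(1))) = sqrt(-42533 - 320/(4 + 1)) = sqrt(-42533 - 320/5) = sqrt(-42533 - 320*1/5) = sqrt(-42533 - 64) = sqrt(-42597) = 3*I*sqrt(4733)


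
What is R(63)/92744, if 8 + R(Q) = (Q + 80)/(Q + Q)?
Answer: -865/11685744 ≈ -7.4022e-5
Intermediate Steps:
R(Q) = -8 + (80 + Q)/(2*Q) (R(Q) = -8 + (Q + 80)/(Q + Q) = -8 + (80 + Q)/((2*Q)) = -8 + (80 + Q)*(1/(2*Q)) = -8 + (80 + Q)/(2*Q))
R(63)/92744 = (-15/2 + 40/63)/92744 = (-15/2 + 40*(1/63))*(1/92744) = (-15/2 + 40/63)*(1/92744) = -865/126*1/92744 = -865/11685744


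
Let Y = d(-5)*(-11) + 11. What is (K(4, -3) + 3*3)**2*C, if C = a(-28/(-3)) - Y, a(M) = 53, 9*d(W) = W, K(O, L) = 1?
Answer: 32300/9 ≈ 3588.9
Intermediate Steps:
d(W) = W/9
Y = 154/9 (Y = ((1/9)*(-5))*(-11) + 11 = -5/9*(-11) + 11 = 55/9 + 11 = 154/9 ≈ 17.111)
C = 323/9 (C = 53 - 1*154/9 = 53 - 154/9 = 323/9 ≈ 35.889)
(K(4, -3) + 3*3)**2*C = (1 + 3*3)**2*(323/9) = (1 + 9)**2*(323/9) = 10**2*(323/9) = 100*(323/9) = 32300/9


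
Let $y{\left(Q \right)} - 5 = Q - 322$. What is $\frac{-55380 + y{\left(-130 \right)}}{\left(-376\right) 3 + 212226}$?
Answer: $- \frac{18609}{70366} \approx -0.26446$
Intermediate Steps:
$y{\left(Q \right)} = -317 + Q$ ($y{\left(Q \right)} = 5 + \left(Q - 322\right) = 5 + \left(-322 + Q\right) = -317 + Q$)
$\frac{-55380 + y{\left(-130 \right)}}{\left(-376\right) 3 + 212226} = \frac{-55380 - 447}{\left(-376\right) 3 + 212226} = \frac{-55380 - 447}{-1128 + 212226} = - \frac{55827}{211098} = \left(-55827\right) \frac{1}{211098} = - \frac{18609}{70366}$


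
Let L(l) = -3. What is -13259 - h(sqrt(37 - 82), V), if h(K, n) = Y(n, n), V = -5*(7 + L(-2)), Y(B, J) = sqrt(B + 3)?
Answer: -13259 - I*sqrt(17) ≈ -13259.0 - 4.1231*I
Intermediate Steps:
Y(B, J) = sqrt(3 + B)
V = -20 (V = -5*(7 - 3) = -5*4 = -20)
h(K, n) = sqrt(3 + n)
-13259 - h(sqrt(37 - 82), V) = -13259 - sqrt(3 - 20) = -13259 - sqrt(-17) = -13259 - I*sqrt(17)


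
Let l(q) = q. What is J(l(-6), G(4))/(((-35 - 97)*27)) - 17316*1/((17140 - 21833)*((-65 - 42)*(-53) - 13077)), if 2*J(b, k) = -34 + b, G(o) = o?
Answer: 6090509/1191073653 ≈ 0.0051135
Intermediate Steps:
J(b, k) = -17 + b/2 (J(b, k) = (-34 + b)/2 = -17 + b/2)
J(l(-6), G(4))/(((-35 - 97)*27)) - 17316*1/((17140 - 21833)*((-65 - 42)*(-53) - 13077)) = (-17 + (½)*(-6))/(((-35 - 97)*27)) - 17316*1/((17140 - 21833)*((-65 - 42)*(-53) - 13077)) = (-17 - 3)/((-132*27)) - 17316*(-1/(4693*(-107*(-53) - 13077))) = -20/(-3564) - 17316*(-1/(4693*(5671 - 13077))) = -20*(-1/3564) - 17316/((-4693*(-7406))) = 5/891 - 17316/34756358 = 5/891 - 17316*1/34756358 = 5/891 - 666/1336783 = 6090509/1191073653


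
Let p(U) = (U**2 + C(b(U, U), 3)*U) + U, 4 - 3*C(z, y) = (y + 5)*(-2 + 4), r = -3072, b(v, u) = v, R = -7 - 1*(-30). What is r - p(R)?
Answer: -3532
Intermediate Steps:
R = 23 (R = -7 + 30 = 23)
C(z, y) = -2 - 2*y/3 (C(z, y) = 4/3 - (y + 5)*(-2 + 4)/3 = 4/3 - (5 + y)*2/3 = 4/3 - (10 + 2*y)/3 = 4/3 + (-10/3 - 2*y/3) = -2 - 2*y/3)
p(U) = U**2 - 3*U (p(U) = (U**2 + (-2 - 2/3*3)*U) + U = (U**2 + (-2 - 2)*U) + U = (U**2 - 4*U) + U = U**2 - 3*U)
r - p(R) = -3072 - 23*(-3 + 23) = -3072 - 23*20 = -3072 - 1*460 = -3072 - 460 = -3532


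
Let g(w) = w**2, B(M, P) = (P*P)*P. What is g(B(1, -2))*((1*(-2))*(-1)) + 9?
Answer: 137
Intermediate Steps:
B(M, P) = P**3 (B(M, P) = P**2*P = P**3)
g(B(1, -2))*((1*(-2))*(-1)) + 9 = ((-2)**3)**2*((1*(-2))*(-1)) + 9 = (-8)**2*(-2*(-1)) + 9 = 64*2 + 9 = 128 + 9 = 137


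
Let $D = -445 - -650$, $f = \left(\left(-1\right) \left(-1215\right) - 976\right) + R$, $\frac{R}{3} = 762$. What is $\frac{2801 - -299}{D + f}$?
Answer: $\frac{310}{273} \approx 1.1355$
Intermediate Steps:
$R = 2286$ ($R = 3 \cdot 762 = 2286$)
$f = 2525$ ($f = \left(\left(-1\right) \left(-1215\right) - 976\right) + 2286 = \left(1215 - 976\right) + 2286 = 239 + 2286 = 2525$)
$D = 205$ ($D = -445 + 650 = 205$)
$\frac{2801 - -299}{D + f} = \frac{2801 - -299}{205 + 2525} = \frac{2801 + \left(-154 + 453\right)}{2730} = \left(2801 + 299\right) \frac{1}{2730} = 3100 \cdot \frac{1}{2730} = \frac{310}{273}$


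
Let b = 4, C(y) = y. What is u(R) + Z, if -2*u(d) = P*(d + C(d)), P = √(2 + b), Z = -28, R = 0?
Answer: -28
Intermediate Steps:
P = √6 (P = √(2 + 4) = √6 ≈ 2.4495)
u(d) = -d*√6 (u(d) = -√6*(d + d)/2 = -√6*2*d/2 = -d*√6)
u(R) + Z = -1*0*√6 - 28 = 0 - 28 = -28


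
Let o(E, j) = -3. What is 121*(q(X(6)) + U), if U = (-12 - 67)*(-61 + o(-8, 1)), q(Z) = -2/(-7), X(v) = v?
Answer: 4282674/7 ≈ 6.1181e+5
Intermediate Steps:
q(Z) = 2/7 (q(Z) = -2*(-⅐) = 2/7)
U = 5056 (U = (-12 - 67)*(-61 - 3) = -79*(-64) = 5056)
121*(q(X(6)) + U) = 121*(2/7 + 5056) = 121*(35394/7) = 4282674/7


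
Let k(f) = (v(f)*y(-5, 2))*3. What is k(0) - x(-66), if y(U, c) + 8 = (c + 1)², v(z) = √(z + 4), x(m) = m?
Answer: 72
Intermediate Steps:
v(z) = √(4 + z)
y(U, c) = -8 + (1 + c)² (y(U, c) = -8 + (c + 1)² = -8 + (1 + c)²)
k(f) = 3*√(4 + f) (k(f) = (√(4 + f)*(-8 + (1 + 2)²))*3 = (√(4 + f)*(-8 + 3²))*3 = (√(4 + f)*(-8 + 9))*3 = (√(4 + f)*1)*3 = √(4 + f)*3 = 3*√(4 + f))
k(0) - x(-66) = 3*√(4 + 0) - 1*(-66) = 3*√4 + 66 = 3*2 + 66 = 6 + 66 = 72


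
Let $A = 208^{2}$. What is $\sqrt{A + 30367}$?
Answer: $\sqrt{73631} \approx 271.35$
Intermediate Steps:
$A = 43264$
$\sqrt{A + 30367} = \sqrt{43264 + 30367} = \sqrt{73631}$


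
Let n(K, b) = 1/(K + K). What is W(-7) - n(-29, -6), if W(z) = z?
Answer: -405/58 ≈ -6.9828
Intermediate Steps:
n(K, b) = 1/(2*K)
W(-7) - n(-29, -6) = -7 - 1/(2*(-29)) = -7 - (-1)/(2*29) = -7 - 1*(-1/58) = -7 + 1/58 = -405/58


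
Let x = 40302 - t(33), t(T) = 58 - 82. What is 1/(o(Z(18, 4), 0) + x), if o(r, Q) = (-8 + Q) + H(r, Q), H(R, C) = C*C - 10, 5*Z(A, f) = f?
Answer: 1/40308 ≈ 2.4809e-5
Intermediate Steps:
t(T) = -24
Z(A, f) = f/5
x = 40326 (x = 40302 - 1*(-24) = 40302 + 24 = 40326)
H(R, C) = -10 + C**2 (H(R, C) = C**2 - 10 = -10 + C**2)
o(r, Q) = -18 + Q + Q**2 (o(r, Q) = (-8 + Q) + (-10 + Q**2) = -18 + Q + Q**2)
1/(o(Z(18, 4), 0) + x) = 1/((-18 + 0 + 0**2) + 40326) = 1/((-18 + 0 + 0) + 40326) = 1/(-18 + 40326) = 1/40308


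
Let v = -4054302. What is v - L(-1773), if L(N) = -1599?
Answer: -4052703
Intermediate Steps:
v - L(-1773) = -4054302 - 1*(-1599) = -4054302 + 1599 = -4052703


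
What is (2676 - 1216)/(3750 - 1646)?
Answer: 365/526 ≈ 0.69392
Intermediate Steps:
(2676 - 1216)/(3750 - 1646) = 1460/2104 = 1460*(1/2104) = 365/526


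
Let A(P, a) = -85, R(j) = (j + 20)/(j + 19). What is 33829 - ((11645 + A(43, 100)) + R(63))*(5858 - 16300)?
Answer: 4950910652/41 ≈ 1.2075e+8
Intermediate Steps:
R(j) = (20 + j)/(19 + j)
33829 - ((11645 + A(43, 100)) + R(63))*(5858 - 16300) = 33829 - ((11645 - 85) + (20 + 63)/(19 + 63))*(5858 - 16300) = 33829 - (11560 + 83/82)*(-10442) = 33829 - 948003*(-10442)/82 = 33829 - 1*(-4949523663/41) = 33829 + 4949523663/41 = 4950910652/41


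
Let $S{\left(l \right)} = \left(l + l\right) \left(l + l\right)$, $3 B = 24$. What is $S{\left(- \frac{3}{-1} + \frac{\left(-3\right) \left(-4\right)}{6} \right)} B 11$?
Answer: $8800$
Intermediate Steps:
$B = 8$ ($B = \frac{1}{3} \cdot 24 = 8$)
$S{\left(l \right)} = 4 l^{2}$ ($S{\left(l \right)} = 2 l 2 l = 4 l^{2}$)
$S{\left(- \frac{3}{-1} + \frac{\left(-3\right) \left(-4\right)}{6} \right)} B 11 = 4 \left(- \frac{3}{-1} + \frac{\left(-3\right) \left(-4\right)}{6}\right)^{2} \cdot 8 \cdot 11 = 4 \left(\left(-3\right) \left(-1\right) + 12 \cdot \frac{1}{6}\right)^{2} \cdot 8 \cdot 11 = 4 \left(3 + 2\right)^{2} \cdot 8 \cdot 11 = 4 \cdot 5^{2} \cdot 8 \cdot 11 = 4 \cdot 25 \cdot 8 \cdot 11 = 100 \cdot 8 \cdot 11 = 800 \cdot 11 = 8800$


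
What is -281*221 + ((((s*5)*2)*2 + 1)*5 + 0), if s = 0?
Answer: -62096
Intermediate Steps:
-281*221 + ((((s*5)*2)*2 + 1)*5 + 0) = -281*221 + ((((0*5)*2)*2 + 1)*5 + 0) = -62101 + (((0*2)*2 + 1)*5 + 0) = -62101 + ((0*2 + 1)*5 + 0) = -62101 + ((0 + 1)*5 + 0) = -62101 + (1*5 + 0) = -62101 + (5 + 0) = -62101 + 5 = -62096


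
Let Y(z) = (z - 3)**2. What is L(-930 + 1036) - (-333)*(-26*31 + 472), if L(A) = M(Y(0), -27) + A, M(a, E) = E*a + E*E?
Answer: -110630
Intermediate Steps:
Y(z) = (-3 + z)**2
M(a, E) = E**2 + E*a (M(a, E) = E*a + E**2 = E**2 + E*a)
L(A) = 486 + A (L(A) = -27*(-27 + (-3 + 0)**2) + A = -27*(-27 + (-3)**2) + A = -27*(-27 + 9) + A = -27*(-18) + A = 486 + A)
L(-930 + 1036) - (-333)*(-26*31 + 472) = (486 + (-930 + 1036)) - (-333)*(-26*31 + 472) = (486 + 106) - (-333)*(-806 + 472) = 592 - (-333)*(-334) = 592 - 1*111222 = 592 - 111222 = -110630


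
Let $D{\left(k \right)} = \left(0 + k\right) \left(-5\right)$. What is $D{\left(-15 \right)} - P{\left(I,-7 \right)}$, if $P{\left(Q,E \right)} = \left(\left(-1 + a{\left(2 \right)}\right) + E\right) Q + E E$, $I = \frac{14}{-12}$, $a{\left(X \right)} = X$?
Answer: $19$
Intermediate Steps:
$D{\left(k \right)} = - 5 k$ ($D{\left(k \right)} = k \left(-5\right) = - 5 k$)
$I = - \frac{7}{6}$ ($I = 14 \left(- \frac{1}{12}\right) = - \frac{7}{6} \approx -1.1667$)
$P{\left(Q,E \right)} = E^{2} + Q \left(1 + E\right)$ ($P{\left(Q,E \right)} = \left(\left(-1 + 2\right) + E\right) Q + E E = \left(1 + E\right) Q + E^{2} = Q \left(1 + E\right) + E^{2} = E^{2} + Q \left(1 + E\right)$)
$D{\left(-15 \right)} - P{\left(I,-7 \right)} = \left(-5\right) \left(-15\right) - \left(- \frac{7}{6} + \left(-7\right)^{2} - - \frac{49}{6}\right) = 75 - \left(- \frac{7}{6} + 49 + \frac{49}{6}\right) = 75 - 56 = 19$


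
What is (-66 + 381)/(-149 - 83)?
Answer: -315/232 ≈ -1.3578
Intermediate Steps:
(-66 + 381)/(-149 - 83) = 315/(-232) = 315*(-1/232) = -315/232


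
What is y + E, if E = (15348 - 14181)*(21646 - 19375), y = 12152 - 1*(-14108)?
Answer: 2676517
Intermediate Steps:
y = 26260 (y = 12152 + 14108 = 26260)
E = 2650257 (E = 1167*2271 = 2650257)
y + E = 26260 + 2650257 = 2676517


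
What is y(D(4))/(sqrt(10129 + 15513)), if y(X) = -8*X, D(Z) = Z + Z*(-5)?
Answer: 64*sqrt(25642)/12821 ≈ 0.79935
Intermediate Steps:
D(Z) = -4*Z (D(Z) = Z - 5*Z = -4*Z)
y(D(4))/(sqrt(10129 + 15513)) = (-(-32)*4)/(sqrt(10129 + 15513)) = (-8*(-16))/(sqrt(25642)) = 128*(sqrt(25642)/25642) = 64*sqrt(25642)/12821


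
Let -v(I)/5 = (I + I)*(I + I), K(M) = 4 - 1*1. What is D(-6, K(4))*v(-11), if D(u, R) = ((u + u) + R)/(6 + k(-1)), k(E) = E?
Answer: 4356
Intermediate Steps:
K(M) = 3 (K(M) = 4 - 1 = 3)
D(u, R) = R/5 + 2*u/5 (D(u, R) = ((u + u) + R)/(6 - 1) = (2*u + R)/5 = (R + 2*u)*(1/5) = R/5 + 2*u/5)
v(I) = -20*I**2 (v(I) = -5*(I + I)*(I + I) = -5*2*I*2*I = -20*I**2)
D(-6, K(4))*v(-11) = ((1/5)*3 + (2/5)*(-6))*(-20*(-11)**2) = (3/5 - 12/5)*(-20*121) = -9/5*(-2420) = 4356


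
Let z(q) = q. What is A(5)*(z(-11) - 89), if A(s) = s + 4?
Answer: -900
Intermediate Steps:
A(s) = 4 + s
A(5)*(z(-11) - 89) = (4 + 5)*(-11 - 89) = 9*(-100) = -900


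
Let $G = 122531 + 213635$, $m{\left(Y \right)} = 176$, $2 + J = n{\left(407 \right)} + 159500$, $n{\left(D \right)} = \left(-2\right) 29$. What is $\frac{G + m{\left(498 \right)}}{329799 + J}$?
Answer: $\frac{336342}{489239} \approx 0.68748$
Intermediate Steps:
$n{\left(D \right)} = -58$
$J = 159440$ ($J = -2 + \left(-58 + 159500\right) = -2 + 159442 = 159440$)
$G = 336166$
$\frac{G + m{\left(498 \right)}}{329799 + J} = \frac{336166 + 176}{329799 + 159440} = \frac{336342}{489239}$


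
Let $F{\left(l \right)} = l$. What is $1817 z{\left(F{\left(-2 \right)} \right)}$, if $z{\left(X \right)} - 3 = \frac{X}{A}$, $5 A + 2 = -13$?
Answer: $\frac{19987}{3} \approx 6662.3$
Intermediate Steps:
$A = -3$ ($A = - \frac{2}{5} + \frac{1}{5} \left(-13\right) = - \frac{2}{5} - \frac{13}{5} = -3$)
$z{\left(X \right)} = 3 - \frac{X}{3}$ ($z{\left(X \right)} = 3 + \frac{X}{-3} = 3 + X \left(- \frac{1}{3}\right) = 3 - \frac{X}{3}$)
$1817 z{\left(F{\left(-2 \right)} \right)} = 1817 \left(3 - - \frac{2}{3}\right) = 1817 \left(3 + \frac{2}{3}\right) = 1817 \cdot \frac{11}{3} = \frac{19987}{3}$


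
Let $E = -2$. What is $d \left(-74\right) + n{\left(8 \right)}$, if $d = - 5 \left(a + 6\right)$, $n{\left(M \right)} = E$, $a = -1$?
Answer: $1848$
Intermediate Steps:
$n{\left(M \right)} = -2$
$d = -25$ ($d = - 5 \left(-1 + 6\right) = \left(-5\right) 5 = -25$)
$d \left(-74\right) + n{\left(8 \right)} = \left(-25\right) \left(-74\right) - 2 = 1850 - 2 = 1848$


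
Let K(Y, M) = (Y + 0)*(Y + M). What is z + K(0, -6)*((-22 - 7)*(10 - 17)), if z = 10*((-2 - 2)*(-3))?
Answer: 120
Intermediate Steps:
K(Y, M) = Y*(M + Y)
z = 120 (z = 10*(-4*(-3)) = 10*12 = 120)
z + K(0, -6)*((-22 - 7)*(10 - 17)) = 120 + (0*(-6 + 0))*((-22 - 7)*(10 - 17)) = 120 + (0*(-6))*(-29*(-7)) = 120 + 0*203 = 120 + 0 = 120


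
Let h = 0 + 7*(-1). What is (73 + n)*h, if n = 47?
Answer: -840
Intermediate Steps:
h = -7 (h = 0 - 7 = -7)
(73 + n)*h = (73 + 47)*(-7) = 120*(-7) = -840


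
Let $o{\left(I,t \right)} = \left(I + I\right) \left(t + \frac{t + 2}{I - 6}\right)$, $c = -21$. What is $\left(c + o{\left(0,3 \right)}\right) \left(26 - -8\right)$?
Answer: $-714$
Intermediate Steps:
$o{\left(I,t \right)} = 2 I \left(t + \frac{2 + t}{-6 + I}\right)$
$\left(c + o{\left(0,3 \right)}\right) \left(26 - -8\right) = \left(-21 + 2 \cdot 0 \frac{1}{-6 + 0} \left(2 - 15 + 0 \cdot 3\right)\right) \left(26 - -8\right) = \left(-21 + 2 \cdot 0 \frac{1}{-6} \left(2 - 15 + 0\right)\right) \left(26 + 8\right) = \left(-21 + 2 \cdot 0 \left(- \frac{1}{6}\right) \left(-13\right)\right) 34 = \left(-21 + 0\right) 34 = \left(-21\right) 34 = -714$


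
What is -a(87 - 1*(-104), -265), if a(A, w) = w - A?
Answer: 456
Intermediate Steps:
-a(87 - 1*(-104), -265) = -(-265 - (87 - 1*(-104))) = -(-265 - (87 + 104)) = -(-265 - 1*191) = -(-265 - 191) = -1*(-456) = 456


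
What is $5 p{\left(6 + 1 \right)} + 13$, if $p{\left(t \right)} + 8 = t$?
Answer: $8$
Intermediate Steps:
$p{\left(t \right)} = -8 + t$
$5 p{\left(6 + 1 \right)} + 13 = 5 \left(-8 + \left(6 + 1\right)\right) + 13 = 5 \left(-8 + 7\right) + 13 = 5 \left(-1\right) + 13 = -5 + 13 = 8$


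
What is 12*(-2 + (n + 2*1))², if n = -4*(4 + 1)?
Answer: 4800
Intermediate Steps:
n = -20 (n = -4*5 = -20)
12*(-2 + (n + 2*1))² = 12*(-2 + (-20 + 2*1))² = 12*(-2 + (-20 + 2))² = 12*(-2 - 18)² = 12*(-20)² = 12*400 = 4800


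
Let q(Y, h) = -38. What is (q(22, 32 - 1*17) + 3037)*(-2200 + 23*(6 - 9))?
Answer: -6804731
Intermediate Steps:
(q(22, 32 - 1*17) + 3037)*(-2200 + 23*(6 - 9)) = (-38 + 3037)*(-2200 + 23*(6 - 9)) = 2999*(-2200 + 23*(-3)) = 2999*(-2200 - 69) = 2999*(-2269) = -6804731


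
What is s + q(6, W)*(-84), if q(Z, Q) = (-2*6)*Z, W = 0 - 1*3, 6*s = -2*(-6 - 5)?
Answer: 18155/3 ≈ 6051.7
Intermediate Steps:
s = 11/3 (s = (-2*(-6 - 5))/6 = (-2*(-11))/6 = (1/6)*22 = 11/3 ≈ 3.6667)
W = -3 (W = 0 - 3 = -3)
q(Z, Q) = -12*Z
s + q(6, W)*(-84) = 11/3 - 12*6*(-84) = 11/3 - 72*(-84) = 11/3 + 6048 = 18155/3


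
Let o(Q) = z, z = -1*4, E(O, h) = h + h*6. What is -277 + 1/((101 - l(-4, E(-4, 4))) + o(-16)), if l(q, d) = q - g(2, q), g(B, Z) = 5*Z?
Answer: -22436/81 ≈ -276.99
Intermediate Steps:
E(O, h) = 7*h (E(O, h) = h + 6*h = 7*h)
z = -4
o(Q) = -4
l(q, d) = -4*q (l(q, d) = q - 5*q = -4*q)
-277 + 1/((101 - l(-4, E(-4, 4))) + o(-16)) = -277 + 1/((101 - (-4)*(-4)) - 4) = -277 + 1/((101 - 1*16) - 4) = -277 + 1/((101 - 16) - 4) = -277 + 1/(85 - 4) = -277 + 1/81 = -22436/81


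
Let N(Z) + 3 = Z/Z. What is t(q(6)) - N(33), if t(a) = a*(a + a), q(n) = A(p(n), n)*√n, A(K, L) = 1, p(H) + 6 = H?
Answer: 14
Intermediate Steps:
p(H) = -6 + H
N(Z) = -2 (N(Z) = -3 + Z/Z = -3 + 1 = -2)
q(n) = √n (q(n) = 1*√n = √n)
t(a) = 2*a² (t(a) = a*(2*a) = 2*a²)
t(q(6)) - N(33) = 2*(√6)² - 1*(-2) = 2*6 + 2 = 12 + 2 = 14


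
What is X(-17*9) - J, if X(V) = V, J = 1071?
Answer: -1224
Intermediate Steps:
X(-17*9) - J = -17*9 - 1*1071 = -153 - 1071 = -1224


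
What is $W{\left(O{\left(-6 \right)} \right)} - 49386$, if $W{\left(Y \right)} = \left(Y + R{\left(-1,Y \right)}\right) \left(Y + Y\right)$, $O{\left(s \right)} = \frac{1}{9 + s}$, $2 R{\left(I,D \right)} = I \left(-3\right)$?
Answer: $- \frac{444463}{9} \approx -49385.0$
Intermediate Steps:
$R{\left(I,D \right)} = - \frac{3 I}{2}$ ($R{\left(I,D \right)} = \frac{I \left(-3\right)}{2} = \frac{\left(-3\right) I}{2} = - \frac{3 I}{2}$)
$W{\left(Y \right)} = 2 Y \left(\frac{3}{2} + Y\right)$ ($W{\left(Y \right)} = \left(Y - - \frac{3}{2}\right) \left(Y + Y\right) = \left(Y + \frac{3}{2}\right) 2 Y = \left(\frac{3}{2} + Y\right) 2 Y = 2 Y \left(\frac{3}{2} + Y\right)$)
$W{\left(O{\left(-6 \right)} \right)} - 49386 = \frac{3 + \frac{2}{9 - 6}}{9 - 6} - 49386 = \frac{3 + \frac{2}{3}}{3} - 49386 = \frac{1}{3} \cdot \frac{11}{3} - 49386 = \frac{11}{9} - 49386 = - \frac{444463}{9}$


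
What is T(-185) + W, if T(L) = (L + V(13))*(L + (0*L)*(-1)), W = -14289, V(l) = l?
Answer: 17531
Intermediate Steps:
T(L) = L*(13 + L) (T(L) = (L + 13)*(L + (0*L)*(-1)) = (13 + L)*(L + 0*(-1)) = (13 + L)*(L + 0) = (13 + L)*L = L*(13 + L))
T(-185) + W = -185*(13 - 185) - 14289 = -185*(-172) - 14289 = 31820 - 14289 = 17531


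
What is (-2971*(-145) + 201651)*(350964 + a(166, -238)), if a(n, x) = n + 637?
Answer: 222473632082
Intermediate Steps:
a(n, x) = 637 + n
(-2971*(-145) + 201651)*(350964 + a(166, -238)) = (-2971*(-145) + 201651)*(350964 + (637 + 166)) = (430795 + 201651)*(350964 + 803) = 632446*351767 = 222473632082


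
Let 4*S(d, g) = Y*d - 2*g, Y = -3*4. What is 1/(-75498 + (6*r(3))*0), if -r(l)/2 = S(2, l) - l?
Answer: -1/75498 ≈ -1.3245e-5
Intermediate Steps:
Y = -12
S(d, g) = -3*d - g/2 (S(d, g) = (-12*d - 2*g)/4 = -3*d - g/2)
r(l) = 12 + 3*l (r(l) = -2*((-3*2 - l/2) - l) = -2*((-6 - l/2) - l) = -2*(-6 - 3*l/2) = 12 + 3*l)
1/(-75498 + (6*r(3))*0) = 1/(-75498 + (6*(12 + 3*3))*0) = 1/(-75498 + (6*(12 + 9))*0) = 1/(-75498 + (6*21)*0) = 1/(-75498 + 126*0) = 1/(-75498 + 0) = 1/(-75498) = -1/75498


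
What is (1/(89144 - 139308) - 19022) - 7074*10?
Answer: -4502820969/50164 ≈ -89762.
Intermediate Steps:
(1/(89144 - 139308) - 19022) - 7074*10 = (1/(-50164) - 19022) - 70740 = (-1/50164 - 19022) - 70740 = -954219609/50164 - 70740 = -4502820969/50164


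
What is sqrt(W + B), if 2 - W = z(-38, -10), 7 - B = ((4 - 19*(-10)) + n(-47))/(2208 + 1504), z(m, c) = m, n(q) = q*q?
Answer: sqrt(9979538)/464 ≈ 6.8083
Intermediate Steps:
n(q) = q**2
B = 23581/3712 (B = 7 - ((4 - 19*(-10)) + (-47)**2)/(2208 + 1504) = 7 - ((4 + 190) + 2209)/3712 = 7 - (194 + 2209)/3712 = 7 - 2403/3712 = 23581/3712 ≈ 6.3526)
W = 40 (W = 2 - 1*(-38) = 2 + 38 = 40)
sqrt(W + B) = sqrt(40 + 23581/3712) = sqrt(172061/3712) = sqrt(9979538)/464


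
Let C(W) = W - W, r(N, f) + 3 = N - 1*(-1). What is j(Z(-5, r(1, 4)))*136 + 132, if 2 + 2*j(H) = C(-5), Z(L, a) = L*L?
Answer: -4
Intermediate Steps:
r(N, f) = -2 + N (r(N, f) = -3 + (N - 1*(-1)) = -3 + (N + 1) = -3 + (1 + N) = -2 + N)
C(W) = 0
Z(L, a) = L²
j(H) = -1 (j(H) = -1 + (½)*0 = -1 + 0 = -1)
j(Z(-5, r(1, 4)))*136 + 132 = -1*136 + 132 = -136 + 132 = -4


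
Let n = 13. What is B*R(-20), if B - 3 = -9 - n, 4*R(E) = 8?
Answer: -38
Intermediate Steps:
R(E) = 2 (R(E) = (¼)*8 = 2)
B = -19 (B = 3 + (-9 - 1*13) = 3 + (-9 - 13) = 3 - 22 = -19)
B*R(-20) = -19*2 = -38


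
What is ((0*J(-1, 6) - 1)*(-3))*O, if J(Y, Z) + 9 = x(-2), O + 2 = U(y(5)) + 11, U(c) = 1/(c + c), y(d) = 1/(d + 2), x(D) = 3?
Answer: 75/2 ≈ 37.500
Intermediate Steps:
y(d) = 1/(2 + d)
U(c) = 1/(2*c)
O = 25/2 (O = -2 + (1/(2*(1/(2 + 5))) + 11) = -2 + (1/(2*(1/7)) + 11) = -2 + ((1/2)*7 + 11) = -2 + (7/2 + 11) = -2 + 29/2 = 25/2 ≈ 12.500)
J(Y, Z) = -6 (J(Y, Z) = -9 + 3 = -6)
((0*J(-1, 6) - 1)*(-3))*O = ((0*(-6) - 1)*(-3))*(25/2) = ((0 - 1)*(-3))*(25/2) = -1*(-3)*(25/2) = 3*(25/2) = 75/2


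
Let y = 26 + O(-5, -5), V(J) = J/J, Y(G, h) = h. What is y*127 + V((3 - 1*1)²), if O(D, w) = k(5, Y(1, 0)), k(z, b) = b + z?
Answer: 3938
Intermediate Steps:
O(D, w) = 5 (O(D, w) = 0 + 5 = 5)
V(J) = 1
y = 31 (y = 26 + 5 = 31)
y*127 + V((3 - 1*1)²) = 31*127 + 1 = 3937 + 1 = 3938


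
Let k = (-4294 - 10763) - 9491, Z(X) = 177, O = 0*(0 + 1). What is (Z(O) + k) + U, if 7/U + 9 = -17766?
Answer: -433194532/17775 ≈ -24371.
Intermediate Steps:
U = -7/17775 (U = 7/(-9 - 17766) = 7/(-17775) = 7*(-1/17775) = -7/17775 ≈ -0.00039381)
O = 0 (O = 0*1 = 0)
k = -24548 (k = -15057 - 9491 = -24548)
(Z(O) + k) + U = (177 - 24548) - 7/17775 = -24371 - 7/17775 = -433194532/17775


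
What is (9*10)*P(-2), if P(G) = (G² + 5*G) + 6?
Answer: 0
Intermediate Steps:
P(G) = 6 + G² + 5*G
(9*10)*P(-2) = (9*10)*(6 + (-2)² + 5*(-2)) = 90*(6 + 4 - 10) = 90*0 = 0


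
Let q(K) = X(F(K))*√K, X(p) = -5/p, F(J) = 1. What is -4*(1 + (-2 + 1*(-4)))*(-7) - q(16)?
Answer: -120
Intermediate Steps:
X(p) = -5/p
q(K) = -5*√K (q(K) = (-5/1)*√K = (-5*1)*√K = -5*√K)
-4*(1 + (-2 + 1*(-4)))*(-7) - q(16) = -4*(1 + (-2 + 1*(-4)))*(-7) - (-5)*√16 = -4*(1 + (-2 - 4))*(-7) - (-5)*4 = -4*(1 - 6)*(-7) - 1*(-20) = -4*(-5)*(-7) + 20 = 20*(-7) + 20 = -140 + 20 = -120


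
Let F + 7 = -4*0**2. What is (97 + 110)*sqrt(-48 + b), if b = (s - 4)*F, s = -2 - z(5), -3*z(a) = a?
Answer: 69*I*sqrt(159) ≈ 870.06*I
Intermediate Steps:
z(a) = -a/3
F = -7 (F = -7 - 4*0**2 = -7 - 4*0 = -7 + 0 = -7)
s = -1/3 (s = -2 - (-1)*5/3 = -2 - 1*(-5/3) = -2 + 5/3 = -1/3 ≈ -0.33333)
b = 91/3 (b = (-1/3 - 4)*(-7) = -13/3*(-7) = 91/3 ≈ 30.333)
(97 + 110)*sqrt(-48 + b) = (97 + 110)*sqrt(-48 + 91/3) = 207*sqrt(-53/3) = 207*(I*sqrt(159)/3) = 69*I*sqrt(159)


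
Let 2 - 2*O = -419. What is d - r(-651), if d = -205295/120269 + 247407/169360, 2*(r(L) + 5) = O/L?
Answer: 65180415497093/13260061353840 ≈ 4.9155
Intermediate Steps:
O = 421/2 (O = 1 - ½*(-419) = 1 + 419/2 = 421/2 ≈ 210.50)
r(L) = -5 + 421/(4*L) (r(L) = -5 + (421/(2*L))/2 = -5 + 421/(4*L))
d = -5013368717/20368757840 (d = -205295*1/120269 + 247407*(1/169360) = -205295/120269 + 247407/169360 = -5013368717/20368757840 ≈ -0.24613)
d - r(-651) = -5013368717/20368757840 - (-5 + (421/4)/(-651)) = -5013368717/20368757840 - (-5 + (421/4)*(-1/651)) = -5013368717/20368757840 - (-5 - 421/2604) = -5013368717/20368757840 - 1*(-13441/2604) = -5013368717/20368757840 + 13441/2604 = 65180415497093/13260061353840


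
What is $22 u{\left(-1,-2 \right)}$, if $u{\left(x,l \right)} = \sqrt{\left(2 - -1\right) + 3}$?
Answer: $22 \sqrt{6} \approx 53.889$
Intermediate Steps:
$u{\left(x,l \right)} = \sqrt{6}$ ($u{\left(x,l \right)} = \sqrt{\left(2 + 1\right) + 3} = \sqrt{3 + 3} = \sqrt{6}$)
$22 u{\left(-1,-2 \right)} = 22 \sqrt{6}$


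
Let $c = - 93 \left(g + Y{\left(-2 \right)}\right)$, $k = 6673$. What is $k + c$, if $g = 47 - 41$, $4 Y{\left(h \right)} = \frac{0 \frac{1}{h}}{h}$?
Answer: $6115$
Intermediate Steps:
$Y{\left(h \right)} = 0$ ($Y{\left(h \right)} = \frac{\frac{0}{h} \frac{1}{h}}{4} = \frac{0 \frac{1}{h}}{4} = \frac{1}{4} \cdot 0 = 0$)
$g = 6$ ($g = 47 - 41 = 6$)
$c = -558$ ($c = - 93 \left(6 + 0\right) = \left(-93\right) 6 = -558$)
$k + c = 6673 - 558 = 6115$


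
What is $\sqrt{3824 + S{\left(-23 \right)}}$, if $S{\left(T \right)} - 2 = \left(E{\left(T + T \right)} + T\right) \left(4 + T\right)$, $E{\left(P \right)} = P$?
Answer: $\sqrt{5137} \approx 71.673$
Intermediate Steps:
$S{\left(T \right)} = 2 + 3 T \left(4 + T\right)$ ($S{\left(T \right)} = 2 + \left(\left(T + T\right) + T\right) \left(4 + T\right) = 2 + \left(2 T + T\right) \left(4 + T\right) = 2 + 3 T \left(4 + T\right)$)
$\sqrt{3824 + S{\left(-23 \right)}} = \sqrt{3824 + \left(2 + 3 \left(-23\right)^{2} + 12 \left(-23\right)\right)} = \sqrt{3824 + \left(2 + 3 \cdot 529 - 276\right)} = \sqrt{3824 + \left(2 + 1587 - 276\right)} = \sqrt{3824 + 1313} = \sqrt{5137}$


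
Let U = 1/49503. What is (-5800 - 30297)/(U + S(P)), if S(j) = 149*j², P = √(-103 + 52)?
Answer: 1786909791/376173296 ≈ 4.7502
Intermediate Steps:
U = 1/49503 ≈ 2.0201e-5
P = I*√51 (P = √(-51) = I*√51 ≈ 7.1414*I)
(-5800 - 30297)/(U + S(P)) = (-5800 - 30297)/(1/49503 + 149*(I*√51)²) = -36097/(1/49503 + 149*(-51)) = -36097/(1/49503 - 7599) = -36097/(-376173296/49503) = -36097*(-49503/376173296) = 1786909791/376173296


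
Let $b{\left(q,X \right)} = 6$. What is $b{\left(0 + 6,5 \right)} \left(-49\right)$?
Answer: $-294$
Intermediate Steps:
$b{\left(0 + 6,5 \right)} \left(-49\right) = 6 \left(-49\right) = -294$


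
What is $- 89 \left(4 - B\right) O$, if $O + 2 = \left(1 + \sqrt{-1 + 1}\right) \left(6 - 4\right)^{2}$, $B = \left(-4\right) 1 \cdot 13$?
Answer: $-9968$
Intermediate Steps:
$B = -52$ ($B = \left(-4\right) 13 = -52$)
$O = 2$ ($O = -2 + \left(1 + \sqrt{-1 + 1}\right) \left(6 - 4\right)^{2} = -2 + \left(1 + \sqrt{0}\right) 2^{2} = -2 + \left(1 + 0\right) 4 = -2 + 1 \cdot 4 = -2 + 4 = 2$)
$- 89 \left(4 - B\right) O = - 89 \left(4 - -52\right) 2 = - 89 \left(4 + 52\right) 2 = \left(-89\right) 56 \cdot 2 = \left(-4984\right) 2 = -9968$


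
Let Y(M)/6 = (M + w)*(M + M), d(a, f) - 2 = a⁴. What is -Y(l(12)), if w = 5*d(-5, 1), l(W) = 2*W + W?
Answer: -1369872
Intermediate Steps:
d(a, f) = 2 + a⁴
l(W) = 3*W
w = 3135 (w = 5*(2 + (-5)⁴) = 5*(2 + 625) = 5*627 = 3135)
Y(M) = 12*M*(3135 + M) (Y(M) = 6*((M + 3135)*(M + M)) = 6*((3135 + M)*(2*M)) = 6*(2*M*(3135 + M)) = 12*M*(3135 + M))
-Y(l(12)) = -12*3*12*(3135 + 3*12) = -12*36*(3135 + 36) = -12*36*3171 = -1*1369872 = -1369872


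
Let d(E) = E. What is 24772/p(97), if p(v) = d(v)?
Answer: 24772/97 ≈ 255.38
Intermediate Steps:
p(v) = v
24772/p(97) = 24772/97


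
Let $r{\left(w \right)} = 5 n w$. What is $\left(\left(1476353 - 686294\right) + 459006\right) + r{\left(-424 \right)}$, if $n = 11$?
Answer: $1225745$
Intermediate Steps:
$r{\left(w \right)} = 55 w$ ($r{\left(w \right)} = 5 \cdot 11 w = 55 w$)
$\left(\left(1476353 - 686294\right) + 459006\right) + r{\left(-424 \right)} = \left(\left(1476353 - 686294\right) + 459006\right) + 55 \left(-424\right) = \left(790059 + 459006\right) - 23320 = 1249065 - 23320 = 1225745$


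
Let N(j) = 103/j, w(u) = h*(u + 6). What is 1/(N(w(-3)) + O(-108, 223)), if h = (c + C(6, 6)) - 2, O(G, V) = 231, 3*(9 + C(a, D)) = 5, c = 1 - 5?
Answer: 40/9137 ≈ 0.0043778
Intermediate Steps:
c = -4
C(a, D) = -22/3 (C(a, D) = -9 + (⅓)*5 = -9 + 5/3 = -22/3)
h = -40/3 (h = (-4 - 22/3) - 2 = -34/3 - 2 = -40/3 ≈ -13.333)
w(u) = -80 - 40*u/3 (w(u) = -40*(u + 6)/3 = -40*(6 + u)/3 = -80 - 40*u/3)
1/(N(w(-3)) + O(-108, 223)) = 1/(103/(-80 - 40/3*(-3)) + 231) = 1/(103/(-80 + 40) + 231) = 1/(103/(-40) + 231) = 1/(103*(-1/40) + 231) = 1/(-103/40 + 231) = 1/(9137/40) = 40/9137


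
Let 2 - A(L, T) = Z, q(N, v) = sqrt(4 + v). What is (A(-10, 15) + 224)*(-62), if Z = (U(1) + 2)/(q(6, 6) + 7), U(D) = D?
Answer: -181722/13 - 62*sqrt(10)/13 ≈ -13994.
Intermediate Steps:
Z = 3/(7 + sqrt(10)) (Z = (1 + 2)/(sqrt(4 + 6) + 7) = 3/(sqrt(10) + 7) = 3/(7 + sqrt(10)) ≈ 0.29521)
A(L, T) = 19/13 + sqrt(10)/13 (A(L, T) = 2 - (7/13 - sqrt(10)/13) = 2 + (-7/13 + sqrt(10)/13) = 19/13 + sqrt(10)/13)
(A(-10, 15) + 224)*(-62) = ((19/13 + sqrt(10)/13) + 224)*(-62) = (2931/13 + sqrt(10)/13)*(-62) = -181722/13 - 62*sqrt(10)/13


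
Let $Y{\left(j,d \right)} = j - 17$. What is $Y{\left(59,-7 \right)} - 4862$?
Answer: $-4820$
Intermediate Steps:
$Y{\left(j,d \right)} = -17 + j$
$Y{\left(59,-7 \right)} - 4862 = \left(-17 + 59\right) - 4862 = 42 - 4862 = -4820$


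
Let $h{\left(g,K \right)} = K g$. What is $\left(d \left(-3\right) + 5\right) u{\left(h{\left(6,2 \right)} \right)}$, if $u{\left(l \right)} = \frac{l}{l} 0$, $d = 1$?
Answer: $0$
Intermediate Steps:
$u{\left(l \right)} = 0$ ($u{\left(l \right)} = 1 \cdot 0 = 0$)
$\left(d \left(-3\right) + 5\right) u{\left(h{\left(6,2 \right)} \right)} = \left(1 \left(-3\right) + 5\right) 0 = \left(-3 + 5\right) 0 = 2 \cdot 0 = 0$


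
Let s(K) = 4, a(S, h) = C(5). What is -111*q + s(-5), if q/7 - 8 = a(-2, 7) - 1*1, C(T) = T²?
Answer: -24860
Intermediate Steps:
a(S, h) = 25 (a(S, h) = 5² = 25)
q = 224 (q = 56 + 7*(25 - 1*1) = 56 + 7*(25 - 1) = 56 + 7*24 = 56 + 168 = 224)
-111*q + s(-5) = -111*224 + 4 = -24864 + 4 = -24860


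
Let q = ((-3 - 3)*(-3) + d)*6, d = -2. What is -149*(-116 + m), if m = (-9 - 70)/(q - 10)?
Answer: 1498195/86 ≈ 17421.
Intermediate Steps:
q = 96 (q = ((-3 - 3)*(-3) - 2)*6 = (-6*(-3) - 2)*6 = (18 - 2)*6 = 16*6 = 96)
m = -79/86 (m = (-9 - 70)/(96 - 10) = -79/86 ≈ -0.91860)
-149*(-116 + m) = -149*(-116 - 79/86) = -149*(-10055/86) = 1498195/86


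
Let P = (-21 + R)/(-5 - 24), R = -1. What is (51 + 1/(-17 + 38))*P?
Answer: 23584/609 ≈ 38.726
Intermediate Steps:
P = 22/29 (P = (-21 - 1)/(-5 - 24) = -22/(-29) = -22*(-1/29) = 22/29 ≈ 0.75862)
(51 + 1/(-17 + 38))*P = (51 + 1/(-17 + 38))*(22/29) = (51 + 1/21)*(22/29) = (1072/21)*(22/29) = 23584/609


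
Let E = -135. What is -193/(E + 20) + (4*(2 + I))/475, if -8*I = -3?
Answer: 1953/1150 ≈ 1.6983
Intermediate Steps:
I = 3/8 (I = -1/8*(-3) = 3/8 ≈ 0.37500)
-193/(E + 20) + (4*(2 + I))/475 = -193/(-135 + 20) + (4*(2 + 3/8))/475 = -193/(-115) + (4*(19/8))*(1/475) = -193*(-1/115) + (19/2)*(1/475) = 193/115 + 1/50 = 1953/1150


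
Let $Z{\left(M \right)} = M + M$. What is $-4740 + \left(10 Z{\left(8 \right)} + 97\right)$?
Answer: $-4483$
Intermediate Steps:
$Z{\left(M \right)} = 2 M$
$-4740 + \left(10 Z{\left(8 \right)} + 97\right) = -4740 + \left(10 \cdot 2 \cdot 8 + 97\right) = -4740 + \left(10 \cdot 16 + 97\right) = -4740 + \left(160 + 97\right) = -4740 + 257 = -4483$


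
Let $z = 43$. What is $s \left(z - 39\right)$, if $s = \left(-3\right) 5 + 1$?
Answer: $-56$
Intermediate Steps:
$s = -14$ ($s = -15 + 1 = -14$)
$s \left(z - 39\right) = - 14 \left(43 - 39\right) = \left(-14\right) 4 = -56$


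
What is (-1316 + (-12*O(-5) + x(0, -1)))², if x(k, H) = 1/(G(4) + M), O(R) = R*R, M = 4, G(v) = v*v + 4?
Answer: 1504121089/576 ≈ 2.6113e+6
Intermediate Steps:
G(v) = 4 + v² (G(v) = v² + 4 = 4 + v²)
O(R) = R²
x(k, H) = 1/24 (x(k, H) = 1/((4 + 4²) + 4) = 1/((4 + 16) + 4) = 1/(20 + 4) = 1/24)
(-1316 + (-12*O(-5) + x(0, -1)))² = (-1316 + (-12*(-5)² + 1/24))² = (-1316 + (-12*25 + 1/24))² = (-1316 + (-300 + 1/24))² = (-1316 - 7199/24)² = (-38783/24)² = 1504121089/576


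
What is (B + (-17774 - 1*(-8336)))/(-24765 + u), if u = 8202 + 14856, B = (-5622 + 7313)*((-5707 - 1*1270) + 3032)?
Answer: 2226811/569 ≈ 3913.6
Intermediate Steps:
B = -6670995 (B = 1691*((-5707 - 1270) + 3032) = 1691*(-6977 + 3032) = 1691*(-3945) = -6670995)
u = 23058
(B + (-17774 - 1*(-8336)))/(-24765 + u) = (-6670995 + (-17774 - 1*(-8336)))/(-24765 + 23058) = (-6670995 + (-17774 + 8336))/(-1707) = (-6670995 - 9438)*(-1/1707) = -6680433*(-1/1707) = 2226811/569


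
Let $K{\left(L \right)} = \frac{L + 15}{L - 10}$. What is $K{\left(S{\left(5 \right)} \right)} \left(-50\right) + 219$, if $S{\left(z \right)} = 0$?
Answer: $294$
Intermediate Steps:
$K{\left(L \right)} = \frac{15 + L}{-10 + L}$
$K{\left(S{\left(5 \right)} \right)} \left(-50\right) + 219 = \frac{15 + 0}{-10 + 0} \left(-50\right) + 219 = \frac{1}{-10} \cdot 15 \left(-50\right) + 219 = \left(- \frac{1}{10}\right) 15 \left(-50\right) + 219 = \left(- \frac{3}{2}\right) \left(-50\right) + 219 = 75 + 219 = 294$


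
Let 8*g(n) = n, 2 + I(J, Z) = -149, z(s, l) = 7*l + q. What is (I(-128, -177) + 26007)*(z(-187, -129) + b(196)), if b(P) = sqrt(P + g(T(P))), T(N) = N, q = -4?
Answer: -23451392 + 271488*sqrt(2) ≈ -2.3067e+7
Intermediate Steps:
z(s, l) = -4 + 7*l (z(s, l) = 7*l - 4 = -4 + 7*l)
I(J, Z) = -151 (I(J, Z) = -2 - 149 = -151)
g(n) = n/8
b(P) = 3*sqrt(2)*sqrt(P)/4 (b(P) = sqrt(P + P/8) = sqrt(9*P/8) = 3*sqrt(2)*sqrt(P)/4)
(I(-128, -177) + 26007)*(z(-187, -129) + b(196)) = (-151 + 26007)*((-4 + 7*(-129)) + 3*sqrt(2)*sqrt(196)/4) = 25856*((-4 - 903) + (3/4)*sqrt(2)*14) = 25856*(-907 + 21*sqrt(2)/2) = -23451392 + 271488*sqrt(2)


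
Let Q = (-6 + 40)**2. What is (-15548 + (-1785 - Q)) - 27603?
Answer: -46092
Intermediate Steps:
Q = 1156 (Q = 34**2 = 1156)
(-15548 + (-1785 - Q)) - 27603 = (-15548 + (-1785 - 1*1156)) - 27603 = (-15548 + (-1785 - 1156)) - 27603 = (-15548 - 2941) - 27603 = -18489 - 27603 = -46092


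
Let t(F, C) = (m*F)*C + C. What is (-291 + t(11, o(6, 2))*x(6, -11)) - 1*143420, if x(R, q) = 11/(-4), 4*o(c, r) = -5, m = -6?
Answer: -2302951/16 ≈ -1.4393e+5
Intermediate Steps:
o(c, r) = -5/4 (o(c, r) = (¼)*(-5) = -5/4)
t(F, C) = C - 6*C*F (t(F, C) = (-6*F)*C + C = -6*C*F + C = C - 6*C*F)
x(R, q) = -11/4 (x(R, q) = 11*(-¼) = -11/4)
(-291 + t(11, o(6, 2))*x(6, -11)) - 1*143420 = (-291 - 5*(1 - 6*11)/4*(-11/4)) - 1*143420 = (-291 - 5*(1 - 66)/4*(-11/4)) - 143420 = (-291 - 5/4*(-65)*(-11/4)) - 143420 = (-291 + (325/4)*(-11/4)) - 143420 = (-291 - 3575/16) - 143420 = -8231/16 - 143420 = -2302951/16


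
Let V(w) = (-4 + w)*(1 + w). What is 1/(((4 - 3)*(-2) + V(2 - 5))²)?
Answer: 1/144 ≈ 0.0069444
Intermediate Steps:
V(w) = (1 + w)*(-4 + w)
1/(((4 - 3)*(-2) + V(2 - 5))²) = 1/(((4 - 3)*(-2) + (-4 + (2 - 5)² - 3*(2 - 5)))²) = 1/((1*(-2) + (-4 + (-3)² - 3*(-3)))²) = 1/((-2 + (-4 + 9 + 9))²) = 1/((-2 + 14)²) = 1/(12²) = 1/144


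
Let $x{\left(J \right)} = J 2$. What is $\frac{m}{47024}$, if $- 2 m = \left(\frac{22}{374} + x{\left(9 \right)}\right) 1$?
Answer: $- \frac{307}{1598816} \approx -0.00019202$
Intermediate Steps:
$x{\left(J \right)} = 2 J$
$m = - \frac{307}{34}$ ($m = - \frac{\left(\frac{22}{374} + 2 \cdot 9\right) 1}{2} = - \frac{\left(22 \cdot \frac{1}{374} + 18\right) 1}{2} = - \frac{\left(\frac{1}{17} + 18\right) 1}{2} = - \frac{\frac{307}{17} \cdot 1}{2} = \left(- \frac{1}{2}\right) \frac{307}{17} = - \frac{307}{34} \approx -9.0294$)
$\frac{m}{47024} = - \frac{307}{34 \cdot 47024} = \left(- \frac{307}{34}\right) \frac{1}{47024} = - \frac{307}{1598816}$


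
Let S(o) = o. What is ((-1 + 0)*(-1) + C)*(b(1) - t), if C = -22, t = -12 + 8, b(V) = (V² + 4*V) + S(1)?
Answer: -210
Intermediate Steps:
b(V) = 1 + V² + 4*V (b(V) = (V² + 4*V) + 1 = 1 + V² + 4*V)
t = -4
((-1 + 0)*(-1) + C)*(b(1) - t) = ((-1 + 0)*(-1) - 22)*((1 + 1² + 4*1) - 1*(-4)) = (-1*(-1) - 22)*((1 + 1 + 4) + 4) = (1 - 22)*(6 + 4) = -21*10 = -210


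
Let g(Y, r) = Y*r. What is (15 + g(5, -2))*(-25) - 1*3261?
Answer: -3386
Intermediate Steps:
(15 + g(5, -2))*(-25) - 1*3261 = (15 + 5*(-2))*(-25) - 1*3261 = (15 - 10)*(-25) - 3261 = 5*(-25) - 3261 = -125 - 3261 = -3386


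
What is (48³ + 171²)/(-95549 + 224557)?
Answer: 139833/129008 ≈ 1.0839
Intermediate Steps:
(48³ + 171²)/(-95549 + 224557) = (110592 + 29241)/129008 = 139833*(1/129008) = 139833/129008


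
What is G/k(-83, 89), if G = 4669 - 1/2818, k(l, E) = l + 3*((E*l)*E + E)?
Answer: -13157241/5557504610 ≈ -0.0023675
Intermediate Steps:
k(l, E) = l + 3*E + 3*l*E² (k(l, E) = l + 3*(l*E² + E) = l + 3*(E + l*E²) = l + (3*E + 3*l*E²) = l + 3*E + 3*l*E²)
G = 13157241/2818 (G = 4669 - 1*1/2818 = 4669 - 1/2818 = 13157241/2818 ≈ 4669.0)
G/k(-83, 89) = 13157241/(2818*(-83 + 3*89 + 3*(-83)*89²)) = 13157241/(2818*(-83 + 267 + 3*(-83)*7921)) = 13157241/(2818*(-83 + 267 - 1972329)) = (13157241/2818)/(-1972145) = (13157241/2818)*(-1/1972145) = -13157241/5557504610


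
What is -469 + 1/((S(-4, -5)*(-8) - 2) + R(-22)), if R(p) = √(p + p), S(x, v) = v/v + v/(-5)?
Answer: -86305/184 - I*√11/184 ≈ -469.05 - 0.018025*I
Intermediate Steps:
S(x, v) = 1 - v/5 (S(x, v) = 1 + v*(-⅕) = 1 - v/5)
R(p) = √2*√p (R(p) = √(2*p) = √2*√p)
-469 + 1/((S(-4, -5)*(-8) - 2) + R(-22)) = -469 + 1/(((1 - ⅕*(-5))*(-8) - 2) + √2*√(-22)) = -469 + 1/(((1 + 1)*(-8) - 2) + √2*(I*√22)) = -469 + 1/((2*(-8) - 2) + 2*I*√11) = -469 + 1/((-16 - 2) + 2*I*√11) = -469 + 1/(-18 + 2*I*√11)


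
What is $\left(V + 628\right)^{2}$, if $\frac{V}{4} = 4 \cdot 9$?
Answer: $595984$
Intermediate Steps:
$V = 144$ ($V = 4 \cdot 4 \cdot 9 = 4 \cdot 36 = 144$)
$\left(V + 628\right)^{2} = \left(144 + 628\right)^{2} = 772^{2} = 595984$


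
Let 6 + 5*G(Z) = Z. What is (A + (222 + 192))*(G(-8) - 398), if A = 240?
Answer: -1310616/5 ≈ -2.6212e+5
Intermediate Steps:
G(Z) = -6/5 + Z/5
(A + (222 + 192))*(G(-8) - 398) = (240 + (222 + 192))*((-6/5 + (1/5)*(-8)) - 398) = (240 + 414)*((-6/5 - 8/5) - 398) = 654*(-14/5 - 398) = 654*(-2004/5) = -1310616/5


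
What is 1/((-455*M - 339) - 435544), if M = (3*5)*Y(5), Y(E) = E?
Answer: -1/470008 ≈ -2.1276e-6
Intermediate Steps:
M = 75 (M = (3*5)*5 = 15*5 = 75)
1/((-455*M - 339) - 435544) = 1/((-455*75 - 339) - 435544) = 1/((-34125 - 339) - 435544) = 1/(-34464 - 435544) = 1/(-470008) = -1/470008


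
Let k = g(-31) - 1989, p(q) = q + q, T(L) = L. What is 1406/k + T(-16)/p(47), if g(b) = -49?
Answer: -41193/47893 ≈ -0.86010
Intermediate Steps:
p(q) = 2*q
k = -2038 (k = -49 - 1989 = -2038)
1406/k + T(-16)/p(47) = 1406/(-2038) - 16/(2*47) = 1406*(-1/2038) - 16/94 = -703/1019 - 16*1/94 = -703/1019 - 8/47 = -41193/47893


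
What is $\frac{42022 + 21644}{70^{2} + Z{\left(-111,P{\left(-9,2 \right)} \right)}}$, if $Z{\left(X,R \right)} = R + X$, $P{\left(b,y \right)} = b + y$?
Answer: $\frac{10611}{797} \approx 13.314$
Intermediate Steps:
$\frac{42022 + 21644}{70^{2} + Z{\left(-111,P{\left(-9,2 \right)} \right)}} = \frac{42022 + 21644}{70^{2} + \left(\left(-9 + 2\right) - 111\right)} = \frac{63666}{4900 - 118} = \frac{63666}{4782} = 63666 \cdot \frac{1}{4782} = \frac{10611}{797}$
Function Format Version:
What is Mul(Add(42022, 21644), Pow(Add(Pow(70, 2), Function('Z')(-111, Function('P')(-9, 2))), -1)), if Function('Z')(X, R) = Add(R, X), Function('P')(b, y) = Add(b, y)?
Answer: Rational(10611, 797) ≈ 13.314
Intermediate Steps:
Mul(Add(42022, 21644), Pow(Add(Pow(70, 2), Function('Z')(-111, Function('P')(-9, 2))), -1)) = Mul(Add(42022, 21644), Pow(Add(Pow(70, 2), Add(Add(-9, 2), -111)), -1)) = Mul(63666, Pow(Add(4900, Add(-7, -111)), -1)) = Mul(63666, Pow(Add(4900, -118), -1)) = Mul(63666, Pow(4782, -1)) = Mul(63666, Rational(1, 4782)) = Rational(10611, 797)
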